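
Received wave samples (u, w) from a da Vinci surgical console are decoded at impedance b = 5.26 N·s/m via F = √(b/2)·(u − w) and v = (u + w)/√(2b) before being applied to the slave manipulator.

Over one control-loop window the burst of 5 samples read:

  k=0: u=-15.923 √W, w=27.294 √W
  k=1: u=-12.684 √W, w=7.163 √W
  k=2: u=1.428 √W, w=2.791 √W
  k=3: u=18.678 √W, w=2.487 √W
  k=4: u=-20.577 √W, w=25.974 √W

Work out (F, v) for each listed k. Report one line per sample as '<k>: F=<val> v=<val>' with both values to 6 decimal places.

k=0: u−w=-43.217000, u+w=11.371000; √(b/2)=1.621727, √(2b)=3.243455; F=1.621727×(-43.217)=-70.086196, v=11.371000/3.243455=3.505829
k=1: u−w=-19.847000, u+w=-5.521000; √(b/2)=1.621727, √(2b)=3.243455; F=1.621727×(-19.847)=-32.186425, v=-5.521000/3.243455=-1.702197
k=2: u−w=-1.363000, u+w=4.219000; √(b/2)=1.621727, √(2b)=3.243455; F=1.621727×(-1.363)=-2.210415, v=4.219000/3.243455=1.300773
k=3: u−w=16.191000, u+w=21.165000; √(b/2)=1.621727, √(2b)=3.243455; F=1.621727×16.191=26.257390, v=21.165000/3.243455=6.525449
k=4: u−w=-46.551000, u+w=5.397000; √(b/2)=1.621727, √(2b)=3.243455; F=1.621727×(-46.551)=-75.493036, v=5.397000/3.243455=1.663966

0: F=-70.086196 v=3.505829
1: F=-32.186425 v=-1.702197
2: F=-2.210415 v=1.300773
3: F=26.257390 v=6.525449
4: F=-75.493036 v=1.663966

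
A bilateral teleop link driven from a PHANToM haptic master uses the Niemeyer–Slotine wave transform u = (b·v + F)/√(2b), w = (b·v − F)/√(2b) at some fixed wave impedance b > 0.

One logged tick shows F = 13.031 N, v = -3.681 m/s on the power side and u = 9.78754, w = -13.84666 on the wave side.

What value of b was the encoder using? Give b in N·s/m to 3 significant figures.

u + w = -4.05912;  u + w = √(2b)·v, so √(2b) = -4.05912/(-3.681) = 1.10272.
b = (√(2b))²/2 = 1.21600/2 = 0.60800.
(Check via u − w = 2F/√(2b): u − w = 23.63420, 2F/√(2b) = 23.63424.)

b = 0.608 N·s/m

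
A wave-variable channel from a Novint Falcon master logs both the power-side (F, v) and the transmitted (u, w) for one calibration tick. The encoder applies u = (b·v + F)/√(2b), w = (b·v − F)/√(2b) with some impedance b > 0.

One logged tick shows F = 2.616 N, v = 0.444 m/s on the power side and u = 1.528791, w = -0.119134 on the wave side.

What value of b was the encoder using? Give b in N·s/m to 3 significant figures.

b = 5.04 N·s/m

u + w = 1.409657;  u + w = √(2b)·v, so √(2b) = 1.409657/0.444 = 3.174903.
b = (√(2b))²/2 = 10.080010/2 = 5.040005.
(Check via u − w = 2F/√(2b): u − w = 1.647925, 2F/√(2b) = 1.647924.)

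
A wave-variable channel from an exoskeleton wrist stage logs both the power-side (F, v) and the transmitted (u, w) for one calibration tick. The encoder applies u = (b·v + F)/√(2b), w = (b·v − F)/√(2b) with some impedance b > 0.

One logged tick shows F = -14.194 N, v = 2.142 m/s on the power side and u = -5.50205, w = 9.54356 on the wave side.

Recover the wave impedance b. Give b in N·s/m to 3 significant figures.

u + w = 4.04151;  u + w = √(2b)·v, so √(2b) = 4.04151/2.142 = 1.88679.
b = (√(2b))²/2 = 3.55999/2 = 1.77999.
(Check via u − w = 2F/√(2b): u − w = -15.04561, 2F/√(2b) = -15.04564.)

b = 1.78 N·s/m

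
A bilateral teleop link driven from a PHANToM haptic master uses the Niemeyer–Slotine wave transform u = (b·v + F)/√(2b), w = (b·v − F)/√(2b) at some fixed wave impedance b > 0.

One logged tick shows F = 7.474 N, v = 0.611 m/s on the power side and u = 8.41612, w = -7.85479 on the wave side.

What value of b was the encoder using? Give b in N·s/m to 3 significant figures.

b = 0.422 N·s/m

u + w = 0.5613;  u + w = √(2b)·v, so √(2b) = 0.5613/0.611 = 0.9187.
b = (√(2b))²/2 = 0.8440/2 = 0.4220.
(Check via u − w = 2F/√(2b): u − w = 16.2709, 2F/√(2b) = 16.2707.)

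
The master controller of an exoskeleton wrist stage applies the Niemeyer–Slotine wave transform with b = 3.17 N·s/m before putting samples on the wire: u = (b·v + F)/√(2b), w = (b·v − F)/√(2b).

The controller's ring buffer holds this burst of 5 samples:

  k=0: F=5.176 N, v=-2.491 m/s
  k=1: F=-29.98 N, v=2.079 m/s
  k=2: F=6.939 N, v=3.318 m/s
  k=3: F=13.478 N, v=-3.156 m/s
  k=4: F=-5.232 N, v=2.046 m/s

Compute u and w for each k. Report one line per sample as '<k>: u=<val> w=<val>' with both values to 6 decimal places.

k=0: b·v=3.17×(-2.491)=-7.896470; √(2b)=2.517936; u=(-7.896470+5.176)/2.517936=-1.080437, w=(-7.896470−5.176)/2.517936=-5.191741
k=1: b·v=3.17×2.079=6.590430; √(2b)=2.517936; u=(6.590430+(-29.98))/2.517936=-9.289185, w=(6.590430−(-29.98))/2.517936=14.523973
k=2: b·v=3.17×3.318=10.518060; √(2b)=2.517936; u=(10.518060+6.939)/2.517936=6.933084, w=(10.518060−6.939)/2.517936=1.421426
k=3: b·v=3.17×(-3.156)=-10.004520; √(2b)=2.517936; u=(-10.004520+13.478)/2.517936=1.379495, w=(-10.004520−13.478)/2.517936=-9.326100
k=4: b·v=3.17×2.046=6.485820; √(2b)=2.517936; u=(6.485820+(-5.232))/2.517936=0.497956, w=(6.485820−(-5.232))/2.517936=4.653741

0: u=-1.080437 w=-5.191741
1: u=-9.289185 w=14.523973
2: u=6.933084 w=1.421426
3: u=1.379495 w=-9.326100
4: u=0.497956 w=4.653741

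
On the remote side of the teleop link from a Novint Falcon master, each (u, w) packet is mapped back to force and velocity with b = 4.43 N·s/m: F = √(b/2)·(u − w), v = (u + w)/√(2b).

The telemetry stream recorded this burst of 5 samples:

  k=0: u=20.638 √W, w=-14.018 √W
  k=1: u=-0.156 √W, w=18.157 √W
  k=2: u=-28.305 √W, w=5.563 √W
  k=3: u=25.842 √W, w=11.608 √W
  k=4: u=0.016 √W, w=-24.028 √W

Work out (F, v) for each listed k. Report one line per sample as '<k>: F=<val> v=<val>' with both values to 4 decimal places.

k=0: u−w=34.6560, u+w=6.6200; √(b/2)=1.4883, √(2b)=2.9766; F=1.4883×34.656=51.5781, v=6.6200/2.9766=2.2240
k=1: u−w=-18.3130, u+w=18.0010; √(b/2)=1.4883, √(2b)=2.9766; F=1.4883×(-18.313)=-27.2550, v=18.0010/2.9766=6.0476
k=2: u−w=-33.8680, u+w=-22.7420; √(b/2)=1.4883, √(2b)=2.9766; F=1.4883×(-33.868)=-50.4053, v=-22.7420/2.9766=-7.6403
k=3: u−w=14.2340, u+w=37.4500; √(b/2)=1.4883, √(2b)=2.9766; F=1.4883×14.234=21.1843, v=37.4500/2.9766=12.5816
k=4: u−w=24.0440, u+w=-24.0120; √(b/2)=1.4883, √(2b)=2.9766; F=1.4883×24.044=35.7844, v=-24.0120/2.9766=-8.0670

0: F=51.5781 v=2.2240
1: F=-27.2550 v=6.0476
2: F=-50.4053 v=-7.6403
3: F=21.1843 v=12.5816
4: F=35.7844 v=-8.0670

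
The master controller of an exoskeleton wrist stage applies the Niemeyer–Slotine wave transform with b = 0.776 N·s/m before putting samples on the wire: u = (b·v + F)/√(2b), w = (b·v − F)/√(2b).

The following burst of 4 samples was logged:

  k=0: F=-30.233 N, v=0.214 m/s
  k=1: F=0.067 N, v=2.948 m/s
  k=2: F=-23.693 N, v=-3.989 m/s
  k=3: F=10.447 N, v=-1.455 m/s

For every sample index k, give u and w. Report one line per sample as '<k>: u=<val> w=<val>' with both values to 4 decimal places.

0: u=-24.1348 w=24.4014
1: u=1.8901 w=1.7825
2: u=-21.5031 w=16.5337
3: u=7.4795 w=-9.2921

k=0: b·v=0.776×0.214=0.1661; √(2b)=1.2458; u=(0.1661+(-30.233))/1.2458=-24.1348, w=(0.1661−(-30.233))/1.2458=24.4014
k=1: b·v=0.776×2.948=2.2876; √(2b)=1.2458; u=(2.2876+0.067)/1.2458=1.8901, w=(2.2876−0.067)/1.2458=1.7825
k=2: b·v=0.776×(-3.989)=-3.0955; √(2b)=1.2458; u=(-3.0955+(-23.693))/1.2458=-21.5031, w=(-3.0955−(-23.693))/1.2458=16.5337
k=3: b·v=0.776×(-1.455)=-1.1291; √(2b)=1.2458; u=(-1.1291+10.447)/1.2458=7.4795, w=(-1.1291−10.447)/1.2458=-9.2921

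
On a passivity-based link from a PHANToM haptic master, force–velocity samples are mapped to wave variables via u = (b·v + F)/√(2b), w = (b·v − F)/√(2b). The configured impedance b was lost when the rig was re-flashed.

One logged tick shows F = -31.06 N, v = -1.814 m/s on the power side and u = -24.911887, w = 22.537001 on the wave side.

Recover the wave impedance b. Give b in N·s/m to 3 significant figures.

u + w = -2.374886;  u + w = √(2b)·v, so √(2b) = -2.374886/(-1.814) = 1.309198.
b = (√(2b))²/2 = 1.714001/2 = 0.857000.
(Check via u − w = 2F/√(2b): u − w = -47.448888, 2F/√(2b) = -47.448880.)

b = 0.857 N·s/m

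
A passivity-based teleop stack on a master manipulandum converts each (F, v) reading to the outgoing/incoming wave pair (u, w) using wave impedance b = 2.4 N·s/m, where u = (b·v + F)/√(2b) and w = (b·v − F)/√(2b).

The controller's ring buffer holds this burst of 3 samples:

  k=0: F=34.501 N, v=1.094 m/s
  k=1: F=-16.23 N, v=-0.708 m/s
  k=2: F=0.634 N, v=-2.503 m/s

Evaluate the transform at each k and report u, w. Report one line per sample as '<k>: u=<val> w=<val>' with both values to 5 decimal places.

0: u=16.94590 w=-14.54906
1: u=-8.18352 w=6.63237
2: u=-2.45252 w=-3.03128

k=0: b·v=2.4×1.094=2.62560; √(2b)=2.19089; u=(2.62560+34.501)/2.19089=16.94590, w=(2.62560−34.501)/2.19089=-14.54906
k=1: b·v=2.4×(-0.708)=-1.69920; √(2b)=2.19089; u=(-1.69920+(-16.23))/2.19089=-8.18352, w=(-1.69920−(-16.23))/2.19089=6.63237
k=2: b·v=2.4×(-2.503)=-6.00720; √(2b)=2.19089; u=(-6.00720+0.634)/2.19089=-2.45252, w=(-6.00720−0.634)/2.19089=-3.03128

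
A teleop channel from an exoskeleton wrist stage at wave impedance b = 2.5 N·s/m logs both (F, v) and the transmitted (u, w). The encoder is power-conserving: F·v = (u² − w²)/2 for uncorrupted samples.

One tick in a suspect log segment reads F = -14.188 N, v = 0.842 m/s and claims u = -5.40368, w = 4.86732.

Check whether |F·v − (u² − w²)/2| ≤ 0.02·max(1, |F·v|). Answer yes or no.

F·v = (-14.188)×0.842 = -11.9463 W.
(u² − w²)/2 = (29.1998 − 23.6908)/2 = 2.7545 W.
|Δ| = 14.7008;  2% of max(1, |F·v|) = 0.2389.

no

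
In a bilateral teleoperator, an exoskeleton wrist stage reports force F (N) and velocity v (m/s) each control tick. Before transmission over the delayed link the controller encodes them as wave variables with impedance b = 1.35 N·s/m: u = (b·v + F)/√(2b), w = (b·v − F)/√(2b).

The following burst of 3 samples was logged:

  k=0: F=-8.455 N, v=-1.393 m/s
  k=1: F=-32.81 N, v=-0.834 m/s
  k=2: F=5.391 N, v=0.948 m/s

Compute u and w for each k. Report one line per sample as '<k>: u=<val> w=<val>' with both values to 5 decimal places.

k=0: b·v=1.35×(-1.393)=-1.88055; √(2b)=1.64317; u=(-1.88055+(-8.455))/1.64317=-6.29002, w=(-1.88055−(-8.455))/1.64317=4.00108
k=1: b·v=1.35×(-0.834)=-1.12590; √(2b)=1.64317; u=(-1.12590+(-32.81))/1.64317=-20.65273, w=(-1.12590−(-32.81))/1.64317=19.28233
k=2: b·v=1.35×0.948=1.27980; √(2b)=1.64317; u=(1.27980+5.391)/1.64317=4.05972, w=(1.27980−5.391)/1.64317=-2.50200

0: u=-6.29002 w=4.00108
1: u=-20.65273 w=19.28233
2: u=4.05972 w=-2.50200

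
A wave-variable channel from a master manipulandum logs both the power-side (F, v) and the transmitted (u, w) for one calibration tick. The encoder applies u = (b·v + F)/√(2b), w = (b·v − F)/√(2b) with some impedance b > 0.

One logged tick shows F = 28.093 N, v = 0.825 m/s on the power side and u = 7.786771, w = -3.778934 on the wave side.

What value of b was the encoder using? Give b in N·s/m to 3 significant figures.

b = 11.8 N·s/m

u + w = 4.007837;  u + w = √(2b)·v, so √(2b) = 4.007837/0.825 = 4.857984.
b = (√(2b))²/2 = 23.600011/2 = 11.800005.
(Check via u − w = 2F/√(2b): u − w = 11.565705, 2F/√(2b) = 11.565702.)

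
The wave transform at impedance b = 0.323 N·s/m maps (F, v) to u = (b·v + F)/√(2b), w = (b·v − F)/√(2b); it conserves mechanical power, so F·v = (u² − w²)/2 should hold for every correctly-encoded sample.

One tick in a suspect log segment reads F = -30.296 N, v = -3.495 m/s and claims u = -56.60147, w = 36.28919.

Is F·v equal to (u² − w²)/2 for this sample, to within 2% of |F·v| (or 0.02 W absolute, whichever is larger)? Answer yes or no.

F·v = (-30.296)×(-3.495) = 105.88452 W.
(u² − w²)/2 = (3203.72641 − 1316.90531)/2 = 943.41055 W.
|Δ| = 837.52603;  2% of max(1, |F·v|) = 2.11769.

no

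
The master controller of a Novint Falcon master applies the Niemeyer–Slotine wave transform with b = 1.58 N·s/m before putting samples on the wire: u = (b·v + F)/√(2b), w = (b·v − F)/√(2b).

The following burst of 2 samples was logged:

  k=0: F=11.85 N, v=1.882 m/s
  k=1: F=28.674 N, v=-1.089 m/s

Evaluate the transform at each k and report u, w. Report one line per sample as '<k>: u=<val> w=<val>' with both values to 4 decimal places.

k=0: b·v=1.58×1.882=2.9736; √(2b)=1.7776; u=(2.9736+11.85)/1.7776=8.3389, w=(2.9736−11.85)/1.7776=-4.9934
k=1: b·v=1.58×(-1.089)=-1.7206; √(2b)=1.7776; u=(-1.7206+28.674)/1.7776=15.1625, w=(-1.7206−28.674)/1.7776=-17.0983

0: u=8.3389 w=-4.9934
1: u=15.1625 w=-17.0983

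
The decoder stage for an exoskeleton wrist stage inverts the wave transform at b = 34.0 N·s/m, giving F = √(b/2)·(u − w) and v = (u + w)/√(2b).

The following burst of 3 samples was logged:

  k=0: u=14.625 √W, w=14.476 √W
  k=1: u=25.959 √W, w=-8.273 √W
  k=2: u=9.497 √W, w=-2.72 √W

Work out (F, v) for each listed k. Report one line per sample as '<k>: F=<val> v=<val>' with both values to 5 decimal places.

0: F=0.61434 v=3.52901
1: F=141.14215 v=2.14474
2: F=50.37198 v=0.82183

k=0: u−w=0.14900, u+w=29.10100; √(b/2)=4.12311, √(2b)=8.24621; F=4.12311×0.149=0.61434, v=29.10100/8.24621=3.52901
k=1: u−w=34.23200, u+w=17.68600; √(b/2)=4.12311, √(2b)=8.24621; F=4.12311×34.232=141.14215, v=17.68600/8.24621=2.14474
k=2: u−w=12.21700, u+w=6.77700; √(b/2)=4.12311, √(2b)=8.24621; F=4.12311×12.217=50.37198, v=6.77700/8.24621=0.82183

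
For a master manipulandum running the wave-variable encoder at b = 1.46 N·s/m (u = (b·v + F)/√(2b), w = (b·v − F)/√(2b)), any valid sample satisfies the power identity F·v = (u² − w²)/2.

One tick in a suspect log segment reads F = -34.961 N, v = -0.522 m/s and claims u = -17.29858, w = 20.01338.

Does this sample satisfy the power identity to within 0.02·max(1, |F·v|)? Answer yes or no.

no

F·v = (-34.961)×(-0.522) = 18.24964 W.
(u² − w²)/2 = (299.24087 − 400.53538)/2 = -50.64725 W.
|Δ| = 68.89690;  2% of max(1, |F·v|) = 0.36499.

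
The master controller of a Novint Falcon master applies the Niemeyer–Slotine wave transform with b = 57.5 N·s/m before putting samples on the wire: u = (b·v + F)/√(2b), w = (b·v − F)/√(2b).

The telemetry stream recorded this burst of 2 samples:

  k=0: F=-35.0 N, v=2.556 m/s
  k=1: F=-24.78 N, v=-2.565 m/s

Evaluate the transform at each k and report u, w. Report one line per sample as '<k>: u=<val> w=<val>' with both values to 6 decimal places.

0: u=10.441256 w=16.968790
1: u=-16.064027 w=-11.442533

k=0: b·v=57.5×2.556=146.970000; √(2b)=10.723805; u=(146.970000+(-35.0))/10.723805=10.441256, w=(146.970000−(-35.0))/10.723805=16.968790
k=1: b·v=57.5×(-2.565)=-147.487500; √(2b)=10.723805; u=(-147.487500+(-24.78))/10.723805=-16.064027, w=(-147.487500−(-24.78))/10.723805=-11.442533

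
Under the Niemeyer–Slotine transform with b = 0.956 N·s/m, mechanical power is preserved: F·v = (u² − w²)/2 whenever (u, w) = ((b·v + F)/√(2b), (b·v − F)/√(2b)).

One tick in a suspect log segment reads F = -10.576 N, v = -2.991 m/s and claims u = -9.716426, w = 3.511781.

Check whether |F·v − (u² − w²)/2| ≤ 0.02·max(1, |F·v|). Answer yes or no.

F·v = (-10.576)×(-2.991) = 31.632816 W.
(u² − w²)/2 = (94.408934 − 12.332606)/2 = 41.038164 W.
|Δ| = 9.405348;  2% of max(1, |F·v|) = 0.632656.

no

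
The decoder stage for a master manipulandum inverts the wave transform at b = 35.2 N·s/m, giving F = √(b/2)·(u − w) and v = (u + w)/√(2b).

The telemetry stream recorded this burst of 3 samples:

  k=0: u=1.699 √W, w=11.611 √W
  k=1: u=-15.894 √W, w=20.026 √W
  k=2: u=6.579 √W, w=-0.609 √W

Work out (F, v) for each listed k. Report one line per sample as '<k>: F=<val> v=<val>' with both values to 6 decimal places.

k=0: u−w=-9.912000, u+w=13.310000; √(b/2)=4.195235, √(2b)=8.390471; F=4.195235×(-9.912)=-41.583173, v=13.310000/8.390471=1.586323
k=1: u−w=-35.920000, u+w=4.132000; √(b/2)=4.195235, √(2b)=8.390471; F=4.195235×(-35.92)=-150.692855, v=4.132000/8.390471=0.492463
k=2: u−w=7.188000, u+w=5.970000; √(b/2)=4.195235, √(2b)=8.390471; F=4.195235×7.188=30.155352, v=5.970000/8.390471=0.711521

0: F=-41.583173 v=1.586323
1: F=-150.692855 v=0.492463
2: F=30.155352 v=0.711521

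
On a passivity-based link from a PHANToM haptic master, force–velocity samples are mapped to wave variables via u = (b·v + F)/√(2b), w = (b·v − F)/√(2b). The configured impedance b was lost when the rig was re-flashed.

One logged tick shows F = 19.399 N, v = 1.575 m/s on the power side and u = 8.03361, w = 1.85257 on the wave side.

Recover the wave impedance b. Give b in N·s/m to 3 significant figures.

b = 19.7 N·s/m

u + w = 9.8862;  u + w = √(2b)·v, so √(2b) = 9.8862/1.575 = 6.2769.
b = (√(2b))²/2 = 39.4000/2 = 19.7000.
(Check via u − w = 2F/√(2b): u − w = 6.1810, 2F/√(2b) = 6.1810.)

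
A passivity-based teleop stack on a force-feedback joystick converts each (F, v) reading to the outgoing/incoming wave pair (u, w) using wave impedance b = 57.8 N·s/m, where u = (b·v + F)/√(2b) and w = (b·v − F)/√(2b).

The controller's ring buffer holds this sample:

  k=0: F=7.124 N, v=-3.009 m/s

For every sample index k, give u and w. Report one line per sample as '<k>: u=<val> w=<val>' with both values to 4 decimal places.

0: u=-15.5134 w=-16.8386

k=0: b·v=57.8×(-3.009)=-173.9202; √(2b)=10.7517; u=(-173.9202+7.124)/10.7517=-15.5134, w=(-173.9202−7.124)/10.7517=-16.8386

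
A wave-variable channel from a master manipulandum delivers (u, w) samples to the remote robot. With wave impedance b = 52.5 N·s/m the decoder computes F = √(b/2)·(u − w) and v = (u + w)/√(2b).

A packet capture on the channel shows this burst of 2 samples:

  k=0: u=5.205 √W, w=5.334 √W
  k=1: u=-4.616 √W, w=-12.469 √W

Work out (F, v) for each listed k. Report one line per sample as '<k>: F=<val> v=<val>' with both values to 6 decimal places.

k=0: u−w=-0.129000, u+w=10.539000; √(b/2)=5.123475, √(2b)=10.246951; F=5.123475×(-0.129)=-0.660928, v=10.539000/10.246951=1.028501
k=1: u−w=7.853000, u+w=-17.085000; √(b/2)=5.123475, √(2b)=10.246951; F=5.123475×7.853=40.234652, v=-17.085000/10.246951=-1.667325

0: F=-0.660928 v=1.028501
1: F=40.234652 v=-1.667325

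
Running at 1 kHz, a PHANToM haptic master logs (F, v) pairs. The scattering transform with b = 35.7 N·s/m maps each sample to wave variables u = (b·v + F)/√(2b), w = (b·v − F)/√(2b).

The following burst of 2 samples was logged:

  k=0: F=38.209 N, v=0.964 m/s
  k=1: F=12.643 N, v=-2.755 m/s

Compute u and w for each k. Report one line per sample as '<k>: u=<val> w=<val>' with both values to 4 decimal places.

k=0: b·v=35.7×0.964=34.4148; √(2b)=8.4499; u=(34.4148+38.209)/8.4499=8.5947, w=(34.4148−38.209)/8.4499=-0.4490
k=1: b·v=35.7×(-2.755)=-98.3535; √(2b)=8.4499; u=(-98.3535+12.643)/8.4499=-10.1434, w=(-98.3535−12.643)/8.4499=-13.1359

0: u=8.5947 w=-0.4490
1: u=-10.1434 w=-13.1359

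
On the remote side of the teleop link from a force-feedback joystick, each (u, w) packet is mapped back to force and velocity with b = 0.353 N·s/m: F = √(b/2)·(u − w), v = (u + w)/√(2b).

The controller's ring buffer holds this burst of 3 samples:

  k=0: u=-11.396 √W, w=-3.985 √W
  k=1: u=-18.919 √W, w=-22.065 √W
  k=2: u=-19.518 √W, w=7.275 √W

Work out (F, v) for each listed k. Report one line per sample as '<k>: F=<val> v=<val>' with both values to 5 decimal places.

k=0: u−w=-7.41100, u+w=-15.38100; √(b/2)=0.42012, √(2b)=0.84024; F=0.42012×(-7.411)=-3.11350, v=-15.38100/0.84024=-18.30553
k=1: u−w=3.14600, u+w=-40.98400; √(b/2)=0.42012, √(2b)=0.84024; F=0.42012×3.146=1.32169, v=-40.98400/0.84024=-48.77665
k=2: u−w=-26.79300, u+w=-12.24300; √(b/2)=0.42012, √(2b)=0.84024; F=0.42012×(-26.793)=-11.25625, v=-12.24300/0.84024=-14.57087

0: F=-3.11350 v=-18.30553
1: F=1.32169 v=-48.77665
2: F=-11.25625 v=-14.57087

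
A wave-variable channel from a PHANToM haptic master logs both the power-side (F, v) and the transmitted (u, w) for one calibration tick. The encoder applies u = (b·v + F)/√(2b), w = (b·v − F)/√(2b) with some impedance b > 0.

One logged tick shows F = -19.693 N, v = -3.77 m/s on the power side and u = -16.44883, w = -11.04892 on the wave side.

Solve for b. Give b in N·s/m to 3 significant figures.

b = 26.6 N·s/m

u + w = -27.4978;  u + w = √(2b)·v, so √(2b) = -27.4978/(-3.77) = 7.2938.
b = (√(2b))²/2 = 53.2000/2 = 26.6000.
(Check via u − w = 2F/√(2b): u − w = -5.3999, 2F/√(2b) = -5.3999.)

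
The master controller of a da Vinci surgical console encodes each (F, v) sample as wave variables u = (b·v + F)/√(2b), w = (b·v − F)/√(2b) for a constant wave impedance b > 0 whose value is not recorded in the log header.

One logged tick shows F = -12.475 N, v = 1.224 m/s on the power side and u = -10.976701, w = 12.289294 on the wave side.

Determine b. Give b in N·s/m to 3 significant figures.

b = 0.575 N·s/m

u + w = 1.312593;  u + w = √(2b)·v, so √(2b) = 1.312593/1.224 = 1.072380.
b = (√(2b))²/2 = 1.149999/2 = 0.574999.
(Check via u − w = 2F/√(2b): u − w = -23.265995, 2F/√(2b) = -23.266009.)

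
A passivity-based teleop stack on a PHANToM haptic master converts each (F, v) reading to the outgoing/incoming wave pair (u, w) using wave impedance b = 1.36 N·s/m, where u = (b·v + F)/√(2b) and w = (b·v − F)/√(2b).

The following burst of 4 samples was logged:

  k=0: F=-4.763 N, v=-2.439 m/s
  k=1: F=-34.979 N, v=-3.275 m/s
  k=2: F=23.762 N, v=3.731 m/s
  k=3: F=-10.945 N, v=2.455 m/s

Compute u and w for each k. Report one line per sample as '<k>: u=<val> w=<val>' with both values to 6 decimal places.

0: u=-4.899244 w=0.876742
1: u=-23.909768 w=18.508500
2: u=17.484490 w=-11.331167
3: u=-4.611936 w=8.660826

k=0: b·v=1.36×(-2.439)=-3.317040; √(2b)=1.649242; u=(-3.317040+(-4.763))/1.649242=-4.899244, w=(-3.317040−(-4.763))/1.649242=0.876742
k=1: b·v=1.36×(-3.275)=-4.454000; √(2b)=1.649242; u=(-4.454000+(-34.979))/1.649242=-23.909768, w=(-4.454000−(-34.979))/1.649242=18.508500
k=2: b·v=1.36×3.731=5.074160; √(2b)=1.649242; u=(5.074160+23.762)/1.649242=17.484490, w=(5.074160−23.762)/1.649242=-11.331167
k=3: b·v=1.36×2.455=3.338800; √(2b)=1.649242; u=(3.338800+(-10.945))/1.649242=-4.611936, w=(3.338800−(-10.945))/1.649242=8.660826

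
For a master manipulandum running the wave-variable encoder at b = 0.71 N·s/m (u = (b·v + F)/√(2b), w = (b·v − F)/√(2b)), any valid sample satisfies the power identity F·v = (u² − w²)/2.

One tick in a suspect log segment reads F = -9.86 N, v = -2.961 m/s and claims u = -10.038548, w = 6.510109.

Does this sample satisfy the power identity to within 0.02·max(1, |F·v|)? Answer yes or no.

F·v = (-9.86)×(-2.961) = 29.195460 W.
(u² − w²)/2 = (100.772446 − 42.381519)/2 = 29.195463 W.
|Δ| = 0.000003;  2% of max(1, |F·v|) = 0.583909.

yes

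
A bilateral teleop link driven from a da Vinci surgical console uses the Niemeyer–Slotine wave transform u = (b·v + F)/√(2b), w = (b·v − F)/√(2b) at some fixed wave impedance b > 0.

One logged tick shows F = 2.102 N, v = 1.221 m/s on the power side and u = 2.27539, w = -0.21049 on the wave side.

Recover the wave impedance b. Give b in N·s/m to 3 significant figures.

b = 1.43 N·s/m

u + w = 2.0649;  u + w = √(2b)·v, so √(2b) = 2.0649/1.221 = 1.6912.
b = (√(2b))²/2 = 2.8600/2 = 1.4300.
(Check via u − w = 2F/√(2b): u − w = 2.4859, 2F/√(2b) = 2.4859.)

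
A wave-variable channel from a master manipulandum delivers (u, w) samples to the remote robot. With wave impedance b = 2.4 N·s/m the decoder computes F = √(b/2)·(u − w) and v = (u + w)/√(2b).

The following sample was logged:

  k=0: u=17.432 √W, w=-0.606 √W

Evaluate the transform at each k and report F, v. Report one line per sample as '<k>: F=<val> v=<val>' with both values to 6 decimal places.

k=0: u−w=18.038000, u+w=16.826000; √(b/2)=1.095445, √(2b)=2.190890; F=1.095445×18.038=19.759639, v=16.826000/2.190890=7.679983

0: F=19.759639 v=7.679983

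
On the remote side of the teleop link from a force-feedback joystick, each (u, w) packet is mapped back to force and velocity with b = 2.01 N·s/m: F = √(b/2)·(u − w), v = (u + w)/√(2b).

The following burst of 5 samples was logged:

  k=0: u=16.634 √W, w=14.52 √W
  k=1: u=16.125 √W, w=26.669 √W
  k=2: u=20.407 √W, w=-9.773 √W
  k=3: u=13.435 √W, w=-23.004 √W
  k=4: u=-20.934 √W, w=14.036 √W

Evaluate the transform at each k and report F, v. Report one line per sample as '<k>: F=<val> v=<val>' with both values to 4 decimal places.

k=0: u−w=2.1140, u+w=31.1540; √(b/2)=1.0025, √(2b)=2.0050; F=1.0025×2.114=2.1193, v=31.1540/2.0050=15.5382
k=1: u−w=-10.5440, u+w=42.7940; √(b/2)=1.0025, √(2b)=2.0050; F=1.0025×(-10.544)=-10.5703, v=42.7940/2.0050=21.3437
k=2: u−w=30.1800, u+w=10.6340; √(b/2)=1.0025, √(2b)=2.0050; F=1.0025×30.18=30.2554, v=10.6340/2.0050=5.3038
k=3: u−w=36.4390, u+w=-9.5690; √(b/2)=1.0025, √(2b)=2.0050; F=1.0025×36.439=36.5300, v=-9.5690/2.0050=-4.7726
k=4: u−w=-34.9700, u+w=-6.8980; √(b/2)=1.0025, √(2b)=2.0050; F=1.0025×(-34.97)=-35.0573, v=-6.8980/2.0050=-3.4404

0: F=2.1193 v=15.5382
1: F=-10.5703 v=21.3437
2: F=30.2554 v=5.3038
3: F=36.5300 v=-4.7726
4: F=-35.0573 v=-3.4404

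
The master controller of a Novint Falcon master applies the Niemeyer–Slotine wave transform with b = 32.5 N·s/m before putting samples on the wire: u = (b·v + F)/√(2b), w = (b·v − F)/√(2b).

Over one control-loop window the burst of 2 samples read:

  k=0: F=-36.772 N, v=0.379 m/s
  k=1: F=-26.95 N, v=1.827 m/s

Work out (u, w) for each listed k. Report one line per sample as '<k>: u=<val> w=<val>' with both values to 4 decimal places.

0: u=-3.0332 w=6.0888
1: u=4.0221 w=10.7076

k=0: b·v=32.5×0.379=12.3175; √(2b)=8.0623; u=(12.3175+(-36.772))/8.0623=-3.0332, w=(12.3175−(-36.772))/8.0623=6.0888
k=1: b·v=32.5×1.827=59.3775; √(2b)=8.0623; u=(59.3775+(-26.95))/8.0623=4.0221, w=(59.3775−(-26.95))/8.0623=10.7076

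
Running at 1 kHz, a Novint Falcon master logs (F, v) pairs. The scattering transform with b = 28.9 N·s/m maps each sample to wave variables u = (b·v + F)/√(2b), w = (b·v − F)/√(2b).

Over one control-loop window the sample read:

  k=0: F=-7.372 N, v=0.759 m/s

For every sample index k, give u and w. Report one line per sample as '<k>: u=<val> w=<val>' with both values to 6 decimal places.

k=0: b·v=28.9×0.759=21.935100; √(2b)=7.602631; u=(21.935100+(-7.372))/7.602631=1.915534, w=(21.935100−(-7.372))/7.602631=3.854863

0: u=1.915534 w=3.854863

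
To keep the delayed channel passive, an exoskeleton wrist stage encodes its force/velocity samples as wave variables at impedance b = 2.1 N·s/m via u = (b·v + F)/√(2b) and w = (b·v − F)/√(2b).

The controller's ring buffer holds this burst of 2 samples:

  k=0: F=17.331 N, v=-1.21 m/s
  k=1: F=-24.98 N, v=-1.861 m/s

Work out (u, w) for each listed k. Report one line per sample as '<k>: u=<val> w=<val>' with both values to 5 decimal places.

0: u=7.21678 w=-9.69654
1: u=-14.09595 w=10.28203

k=0: b·v=2.1×(-1.21)=-2.54100; √(2b)=2.04939; u=(-2.54100+17.331)/2.04939=7.21678, w=(-2.54100−17.331)/2.04939=-9.69654
k=1: b·v=2.1×(-1.861)=-3.90810; √(2b)=2.04939; u=(-3.90810+(-24.98))/2.04939=-14.09595, w=(-3.90810−(-24.98))/2.04939=10.28203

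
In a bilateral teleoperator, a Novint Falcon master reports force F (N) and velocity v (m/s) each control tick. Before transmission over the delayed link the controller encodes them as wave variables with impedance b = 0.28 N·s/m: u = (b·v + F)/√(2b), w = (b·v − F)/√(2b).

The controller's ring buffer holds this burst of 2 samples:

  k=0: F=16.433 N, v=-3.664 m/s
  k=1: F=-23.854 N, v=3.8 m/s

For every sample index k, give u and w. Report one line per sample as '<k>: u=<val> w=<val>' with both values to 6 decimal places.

k=0: b·v=0.28×(-3.664)=-1.025920; √(2b)=0.748331; u=(-1.025920+16.433)/0.748331=20.588577, w=(-1.025920−16.433)/0.748331=-23.330463
k=1: b·v=0.28×3.8=1.064000; √(2b)=0.748331; u=(1.064000+(-23.854))/0.748331=-30.454419, w=(1.064000−(-23.854))/0.748331=33.298078

0: u=20.588577 w=-23.330463
1: u=-30.454419 w=33.298078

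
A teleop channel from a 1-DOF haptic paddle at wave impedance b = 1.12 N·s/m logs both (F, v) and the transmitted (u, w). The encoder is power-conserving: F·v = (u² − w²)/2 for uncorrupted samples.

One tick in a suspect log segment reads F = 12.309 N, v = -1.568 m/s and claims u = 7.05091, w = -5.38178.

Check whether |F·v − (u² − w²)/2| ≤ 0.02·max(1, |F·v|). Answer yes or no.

F·v = 12.309×(-1.568) = -19.30051 W.
(u² − w²)/2 = (49.71533 − 28.96356)/2 = 10.37589 W.
|Δ| = 29.67640;  2% of max(1, |F·v|) = 0.38601.

no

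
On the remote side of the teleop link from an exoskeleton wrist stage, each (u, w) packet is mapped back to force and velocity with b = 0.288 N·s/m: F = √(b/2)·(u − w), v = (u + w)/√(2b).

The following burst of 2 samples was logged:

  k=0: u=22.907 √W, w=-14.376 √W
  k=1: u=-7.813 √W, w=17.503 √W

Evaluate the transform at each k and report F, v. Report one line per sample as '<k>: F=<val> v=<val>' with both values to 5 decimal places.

k=0: u−w=37.28300, u+w=8.53100; √(b/2)=0.37947, √(2b)=0.75895; F=0.37947×37.283=14.14790, v=8.53100/0.75895=11.24058
k=1: u−w=-25.31600, u+w=9.69000; √(b/2)=0.37947, √(2b)=0.75895; F=0.37947×(-25.316)=-9.60675, v=9.69000/0.75895=12.76770

0: F=14.14790 v=11.24058
1: F=-9.60675 v=12.76770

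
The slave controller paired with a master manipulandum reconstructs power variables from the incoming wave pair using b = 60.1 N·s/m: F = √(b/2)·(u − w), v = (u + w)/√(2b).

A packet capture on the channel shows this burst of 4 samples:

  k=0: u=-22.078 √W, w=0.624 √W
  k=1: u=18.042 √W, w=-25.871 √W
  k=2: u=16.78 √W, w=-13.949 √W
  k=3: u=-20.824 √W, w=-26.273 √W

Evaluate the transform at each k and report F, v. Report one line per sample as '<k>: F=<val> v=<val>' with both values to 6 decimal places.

k=0: u−w=-22.702000, u+w=-21.454000; √(b/2)=5.481788, √(2b)=10.963576; F=5.481788×(-22.702)=-124.447552, v=-21.454000/10.963576=-1.956843
k=1: u−w=43.913000, u+w=-7.829000; √(b/2)=5.481788, √(2b)=10.963576; F=5.481788×43.913=240.721758, v=-7.829000/10.963576=-0.714092
k=2: u−w=30.729000, u+w=2.831000; √(b/2)=5.481788, √(2b)=10.963576; F=5.481788×30.729=168.449864, v=2.831000/10.963576=0.258219
k=3: u−w=5.449000, u+w=-47.097000; √(b/2)=5.481788, √(2b)=10.963576; F=5.481788×5.449=29.870263, v=-47.097000/10.963576=-4.295770

0: F=-124.447552 v=-1.956843
1: F=240.721758 v=-0.714092
2: F=168.449864 v=0.258219
3: F=29.870263 v=-4.295770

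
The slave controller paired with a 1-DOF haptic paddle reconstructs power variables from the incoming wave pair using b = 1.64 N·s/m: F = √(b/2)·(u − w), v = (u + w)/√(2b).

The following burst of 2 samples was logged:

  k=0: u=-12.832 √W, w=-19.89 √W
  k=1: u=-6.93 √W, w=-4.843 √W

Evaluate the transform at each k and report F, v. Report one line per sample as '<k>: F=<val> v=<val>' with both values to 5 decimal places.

k=0: u−w=7.05800, u+w=-32.72200; √(b/2)=0.90554, √(2b)=1.81108; F=0.90554×7.058=6.39129, v=-32.72200/1.81108=-18.06770
k=1: u−w=-2.08700, u+w=-11.77300; √(b/2)=0.90554, √(2b)=1.81108; F=0.90554×(-2.087)=-1.88986, v=-11.77300/1.81108=-6.50055

0: F=6.39129 v=-18.06770
1: F=-1.88986 v=-6.50055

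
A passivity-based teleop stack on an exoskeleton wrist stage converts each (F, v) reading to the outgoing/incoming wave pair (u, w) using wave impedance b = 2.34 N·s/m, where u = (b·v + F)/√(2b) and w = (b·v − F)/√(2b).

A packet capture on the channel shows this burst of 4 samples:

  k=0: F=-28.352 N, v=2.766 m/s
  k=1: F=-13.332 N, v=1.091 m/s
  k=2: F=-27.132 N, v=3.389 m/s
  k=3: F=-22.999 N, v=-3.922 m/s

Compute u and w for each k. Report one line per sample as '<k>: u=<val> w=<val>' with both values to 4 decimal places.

0: u=-10.1138 w=16.0976
1: u=-4.9826 w=7.3428
2: u=-8.8760 w=16.2075
3: u=-14.8736 w=6.3890

k=0: b·v=2.34×2.766=6.4724; √(2b)=2.1633; u=(6.4724+(-28.352))/2.1633=-10.1138, w=(6.4724−(-28.352))/2.1633=16.0976
k=1: b·v=2.34×1.091=2.5529; √(2b)=2.1633; u=(2.5529+(-13.332))/2.1633=-4.9826, w=(2.5529−(-13.332))/2.1633=7.3428
k=2: b·v=2.34×3.389=7.9303; √(2b)=2.1633; u=(7.9303+(-27.132))/2.1633=-8.8760, w=(7.9303−(-27.132))/2.1633=16.2075
k=3: b·v=2.34×(-3.922)=-9.1775; √(2b)=2.1633; u=(-9.1775+(-22.999))/2.1633=-14.8736, w=(-9.1775−(-22.999))/2.1633=6.3890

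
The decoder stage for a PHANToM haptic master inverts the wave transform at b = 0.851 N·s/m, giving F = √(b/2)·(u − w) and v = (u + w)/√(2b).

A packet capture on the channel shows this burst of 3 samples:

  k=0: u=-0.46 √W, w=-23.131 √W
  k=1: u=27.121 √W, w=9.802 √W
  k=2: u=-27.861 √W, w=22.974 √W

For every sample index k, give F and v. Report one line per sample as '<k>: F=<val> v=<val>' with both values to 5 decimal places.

0: F=14.78838 v=-18.08284
1: F=11.29725 v=28.30200
2: F=-33.15985 v=-3.74596

k=0: u−w=22.67100, u+w=-23.59100; √(b/2)=0.65230, √(2b)=1.30461; F=0.65230×22.671=14.78838, v=-23.59100/1.30461=-18.08284
k=1: u−w=17.31900, u+w=36.92300; √(b/2)=0.65230, √(2b)=1.30461; F=0.65230×17.319=11.29725, v=36.92300/1.30461=28.30200
k=2: u−w=-50.83500, u+w=-4.88700; √(b/2)=0.65230, √(2b)=1.30461; F=0.65230×(-50.835)=-33.15985, v=-4.88700/1.30461=-3.74596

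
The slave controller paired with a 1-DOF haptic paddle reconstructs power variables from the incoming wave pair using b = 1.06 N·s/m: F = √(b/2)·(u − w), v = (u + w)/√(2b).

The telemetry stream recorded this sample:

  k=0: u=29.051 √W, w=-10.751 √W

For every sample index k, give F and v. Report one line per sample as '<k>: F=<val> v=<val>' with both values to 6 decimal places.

0: F=28.976293 v=12.568492

k=0: u−w=39.802000, u+w=18.300000; √(b/2)=0.728011, √(2b)=1.456022; F=0.728011×39.802=28.976293, v=18.300000/1.456022=12.568492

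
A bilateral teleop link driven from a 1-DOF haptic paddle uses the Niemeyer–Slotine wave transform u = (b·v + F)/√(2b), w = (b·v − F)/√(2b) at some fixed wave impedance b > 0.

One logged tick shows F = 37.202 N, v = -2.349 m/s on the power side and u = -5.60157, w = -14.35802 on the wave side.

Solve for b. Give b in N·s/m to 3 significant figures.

b = 36.1 N·s/m

u + w = -19.9596;  u + w = √(2b)·v, so √(2b) = -19.9596/(-2.349) = 8.4971.
b = (√(2b))²/2 = 72.2000/2 = 36.1000.
(Check via u − w = 2F/√(2b): u − w = 8.7565, 2F/√(2b) = 8.7564.)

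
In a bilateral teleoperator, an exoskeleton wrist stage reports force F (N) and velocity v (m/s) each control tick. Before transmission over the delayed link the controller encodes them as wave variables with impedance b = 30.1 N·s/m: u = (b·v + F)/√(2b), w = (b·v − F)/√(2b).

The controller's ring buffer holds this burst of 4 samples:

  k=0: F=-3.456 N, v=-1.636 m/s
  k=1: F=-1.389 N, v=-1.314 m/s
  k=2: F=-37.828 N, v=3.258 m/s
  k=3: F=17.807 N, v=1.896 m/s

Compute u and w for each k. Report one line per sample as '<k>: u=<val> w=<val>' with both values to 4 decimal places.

0: u=-6.7922 w=-5.9013
1: u=-5.2766 w=-4.9186
2: u=7.7637 w=17.5146
3: u=9.6505 w=5.0604

k=0: b·v=30.1×(-1.636)=-49.2436; √(2b)=7.7589; u=(-49.2436+(-3.456))/7.7589=-6.7922, w=(-49.2436−(-3.456))/7.7589=-5.9013
k=1: b·v=30.1×(-1.314)=-39.5514; √(2b)=7.7589; u=(-39.5514+(-1.389))/7.7589=-5.2766, w=(-39.5514−(-1.389))/7.7589=-4.9186
k=2: b·v=30.1×3.258=98.0658; √(2b)=7.7589; u=(98.0658+(-37.828))/7.7589=7.7637, w=(98.0658−(-37.828))/7.7589=17.5146
k=3: b·v=30.1×1.896=57.0696; √(2b)=7.7589; u=(57.0696+17.807)/7.7589=9.6505, w=(57.0696−17.807)/7.7589=5.0604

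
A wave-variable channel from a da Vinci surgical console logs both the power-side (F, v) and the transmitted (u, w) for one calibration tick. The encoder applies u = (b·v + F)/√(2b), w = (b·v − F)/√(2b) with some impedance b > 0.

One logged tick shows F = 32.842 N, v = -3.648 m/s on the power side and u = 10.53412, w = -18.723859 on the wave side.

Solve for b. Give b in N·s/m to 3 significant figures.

u + w = -8.189739;  u + w = √(2b)·v, so √(2b) = -8.189739/(-3.648) = 2.244994.
b = (√(2b))²/2 = 5.039999/2 = 2.520000.
(Check via u − w = 2F/√(2b): u − w = 29.257979, 2F/√(2b) = 29.257981.)

b = 2.52 N·s/m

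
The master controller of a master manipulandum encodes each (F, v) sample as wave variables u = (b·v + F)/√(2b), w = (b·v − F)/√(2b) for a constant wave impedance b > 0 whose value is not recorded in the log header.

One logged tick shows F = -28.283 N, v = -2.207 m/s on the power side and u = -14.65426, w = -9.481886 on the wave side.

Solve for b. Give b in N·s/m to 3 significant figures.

u + w = -24.136146;  u + w = √(2b)·v, so √(2b) = -24.136146/(-2.207) = 10.936179.
b = (√(2b))²/2 = 119.600001/2 = 59.800000.
(Check via u − w = 2F/√(2b): u − w = -5.172374, 2F/√(2b) = -5.172374.)

b = 59.8 N·s/m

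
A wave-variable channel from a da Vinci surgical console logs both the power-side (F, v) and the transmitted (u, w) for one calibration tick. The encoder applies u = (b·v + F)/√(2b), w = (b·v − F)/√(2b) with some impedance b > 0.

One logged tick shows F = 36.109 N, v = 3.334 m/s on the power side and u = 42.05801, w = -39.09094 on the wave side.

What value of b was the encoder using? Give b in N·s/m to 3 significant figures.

u + w = 2.96707;  u + w = √(2b)·v, so √(2b) = 2.96707/3.334 = 0.88994.
b = (√(2b))²/2 = 0.79200/2 = 0.39600.
(Check via u − w = 2F/√(2b): u − w = 81.14895, 2F/√(2b) = 81.14902.)

b = 0.396 N·s/m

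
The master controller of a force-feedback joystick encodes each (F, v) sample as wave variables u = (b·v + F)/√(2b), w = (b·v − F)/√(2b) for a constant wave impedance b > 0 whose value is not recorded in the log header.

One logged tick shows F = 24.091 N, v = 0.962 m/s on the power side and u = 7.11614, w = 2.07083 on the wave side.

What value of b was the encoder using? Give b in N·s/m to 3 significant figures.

b = 45.6 N·s/m

u + w = 9.1870;  u + w = √(2b)·v, so √(2b) = 9.1870/0.962 = 9.5499.
b = (√(2b))²/2 = 91.1999/2 = 45.6000.
(Check via u − w = 2F/√(2b): u − w = 5.0453, 2F/√(2b) = 5.0453.)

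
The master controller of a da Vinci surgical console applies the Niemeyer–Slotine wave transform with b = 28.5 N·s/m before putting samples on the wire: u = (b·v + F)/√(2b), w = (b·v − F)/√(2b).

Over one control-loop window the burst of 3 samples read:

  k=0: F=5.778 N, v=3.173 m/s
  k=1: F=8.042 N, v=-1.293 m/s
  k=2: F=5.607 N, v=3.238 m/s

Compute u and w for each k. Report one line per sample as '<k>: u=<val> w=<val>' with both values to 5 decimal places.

k=0: b·v=28.5×3.173=90.43050; √(2b)=7.54983; u=(90.43050+5.778)/7.54983=12.74313, w=(90.43050−5.778)/7.54983=11.21250
k=1: b·v=28.5×(-1.293)=-36.85050; √(2b)=7.54983; u=(-36.85050+8.042)/7.54983=-3.81578, w=(-36.85050−8.042)/7.54983=-5.94616
k=2: b·v=28.5×3.238=92.28300; √(2b)=7.54983; u=(92.28300+5.607)/7.54983=12.96585, w=(92.28300−5.607)/7.54983=11.48052

0: u=12.74313 w=11.21250
1: u=-3.81578 w=-5.94616
2: u=12.96585 w=11.48052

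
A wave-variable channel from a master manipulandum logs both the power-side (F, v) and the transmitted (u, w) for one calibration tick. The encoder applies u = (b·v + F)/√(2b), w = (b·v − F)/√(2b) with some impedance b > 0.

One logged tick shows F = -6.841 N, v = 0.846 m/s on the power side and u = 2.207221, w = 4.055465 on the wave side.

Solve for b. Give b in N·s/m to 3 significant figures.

b = 27.4 N·s/m

u + w = 6.262686;  u + w = √(2b)·v, so √(2b) = 6.262686/0.846 = 7.402702.
b = (√(2b))²/2 = 54.799999/2 = 27.399999.
(Check via u − w = 2F/√(2b): u − w = -1.848244, 2F/√(2b) = -1.848244.)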